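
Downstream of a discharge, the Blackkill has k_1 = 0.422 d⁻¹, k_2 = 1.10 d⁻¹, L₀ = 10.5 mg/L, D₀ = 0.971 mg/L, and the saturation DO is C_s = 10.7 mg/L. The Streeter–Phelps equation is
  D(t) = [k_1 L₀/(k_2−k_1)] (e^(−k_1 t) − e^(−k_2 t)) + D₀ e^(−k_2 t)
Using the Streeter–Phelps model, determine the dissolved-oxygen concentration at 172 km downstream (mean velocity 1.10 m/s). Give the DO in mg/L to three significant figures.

DO ≈ 8.42 mg/L

Travel time t = x/v = 172 km / (1.10 m/s) = 172000 m / 1.10 m/s = 156400 s = 1.810 d.
k_1 L₀/(k_2−k_1) = 0.422×10.5/(1.10−0.422) = 4.431/0.6780 = 6.535 mg/L.
e^(−k_1 t) = e^(−0.422×1.810) = 0.4659; e^(−k_2 t) = e^(−1.10×1.810) = 0.1366.
D = 6.535 × (0.4659 − 0.1366) + 0.971 × 0.1366 = 2.152 + 0.1326 = 2.285 mg/L.
DO = C_s − D = 10.7 − 2.285 = 8.415 mg/L.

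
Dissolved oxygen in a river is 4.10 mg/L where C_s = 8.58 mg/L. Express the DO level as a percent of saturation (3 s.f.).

47.8 % saturation

% saturation = C/C_s × 100 = 4.10/8.58 × 100 = 47.8 %.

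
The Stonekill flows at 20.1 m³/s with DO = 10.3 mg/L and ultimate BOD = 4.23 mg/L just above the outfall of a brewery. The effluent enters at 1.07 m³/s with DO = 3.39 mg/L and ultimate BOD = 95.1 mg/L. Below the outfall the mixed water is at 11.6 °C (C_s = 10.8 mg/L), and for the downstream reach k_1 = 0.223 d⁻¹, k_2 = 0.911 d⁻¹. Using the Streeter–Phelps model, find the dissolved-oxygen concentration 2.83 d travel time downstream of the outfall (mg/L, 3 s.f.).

Mixed DO = (20.1×10.3 + 1.07×3.39)/(20.1+1.07) = 210.7/21.17 = 9.951 mg/L.
Mixed L₀ = (20.1×4.23 + 1.07×95.1)/(21.17) = 186.8/21.17 = 8.823 mg/L.
Initial deficit D₀ = C_s − DO₀ = 10.8 − 9.951 = 0.8493 mg/L.
D(2.83) = [0.223×8.823/(0.911−0.223)](e^(−0.223×2.83) − e^(−0.911×2.83)) + 0.8493 e^(−0.911×2.83)
= 2.860 × (0.5320 − 0.07592) + 0.8493 × 0.07592 = 1.369 mg/L.
DO = 10.8 − 1.369 = 9.431 mg/L.

DO ≈ 9.43 mg/L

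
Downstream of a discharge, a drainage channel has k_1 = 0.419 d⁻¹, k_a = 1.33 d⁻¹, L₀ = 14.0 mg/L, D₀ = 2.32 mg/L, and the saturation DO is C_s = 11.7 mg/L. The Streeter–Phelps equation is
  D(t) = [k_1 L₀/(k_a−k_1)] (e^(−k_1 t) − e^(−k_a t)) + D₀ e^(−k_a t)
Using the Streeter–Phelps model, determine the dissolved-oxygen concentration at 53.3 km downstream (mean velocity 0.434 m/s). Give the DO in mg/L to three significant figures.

DO ≈ 8.77 mg/L

Travel time t = x/v = 53.3 km / (0.434 m/s) = 53300 m / 0.434 m/s = 122800 s = 1.421 d.
k_1 L₀/(k_a−k_1) = 0.419×14.0/(1.33−0.419) = 5.866/0.9110 = 6.439 mg/L.
e^(−k_1 t) = e^(−0.419×1.421) = 0.5512; e^(−k_a t) = e^(−1.33×1.421) = 0.1510.
D = 6.439 × (0.5512 − 0.1510) + 2.32 × 0.1510 = 2.577 + 0.3503 = 2.928 mg/L.
DO = C_s − D = 11.7 − 2.928 = 8.772 mg/L.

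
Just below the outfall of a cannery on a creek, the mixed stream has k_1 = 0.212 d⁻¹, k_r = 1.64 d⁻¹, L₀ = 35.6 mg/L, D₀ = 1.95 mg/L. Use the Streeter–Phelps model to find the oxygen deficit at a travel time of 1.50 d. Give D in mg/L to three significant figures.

D ≈ 3.56 mg/L

k_1 L₀/(k_r−k_1) = 0.212×35.6/(1.64−0.212) = 7.547/1.428 = 5.285 mg/L.
e^(−k_1 t) = e^(−0.212×1.500) = 0.7276; e^(−k_r t) = e^(−1.64×1.500) = 0.08543.
D = 5.285 × (0.7276 − 0.08543) + 1.95 × 0.08543 = 3.394 + 0.1666 = 3.561 mg/L.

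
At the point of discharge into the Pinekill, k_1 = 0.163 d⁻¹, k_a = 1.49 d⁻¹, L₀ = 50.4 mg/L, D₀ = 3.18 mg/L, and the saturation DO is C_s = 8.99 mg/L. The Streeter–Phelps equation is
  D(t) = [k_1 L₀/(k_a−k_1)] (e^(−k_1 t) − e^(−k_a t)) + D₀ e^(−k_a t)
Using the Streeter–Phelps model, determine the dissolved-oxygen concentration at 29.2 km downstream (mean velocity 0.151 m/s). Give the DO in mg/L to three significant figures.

Travel time t = x/v = 29.2 km / (0.151 m/s) = 29200 m / 0.151 m/s = 193400 s = 2.238 d.
k_1 L₀/(k_a−k_1) = 0.163×50.4/(1.49−0.163) = 8.215/1.327 = 6.191 mg/L.
e^(−k_1 t) = e^(−0.163×2.238) = 0.6943; e^(−k_a t) = e^(−1.49×2.238) = 0.03562.
D = 6.191 × (0.6943 − 0.03562) + 3.18 × 0.03562 = 4.078 + 0.1133 = 4.191 mg/L.
DO = C_s − D = 8.99 − 4.191 = 4.799 mg/L.

DO ≈ 4.80 mg/L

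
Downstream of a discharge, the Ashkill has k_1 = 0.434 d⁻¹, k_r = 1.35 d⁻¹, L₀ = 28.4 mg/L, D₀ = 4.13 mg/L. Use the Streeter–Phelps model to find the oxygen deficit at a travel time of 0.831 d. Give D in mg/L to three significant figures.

D ≈ 6.34 mg/L

k_1 L₀/(k_r−k_1) = 0.434×28.4/(1.35−0.434) = 12.33/0.9160 = 13.46 mg/L.
e^(−k_1 t) = e^(−0.434×0.8310) = 0.6972; e^(−k_r t) = e^(−1.35×0.8310) = 0.3257.
D = 13.46 × (0.6972 − 0.3257) + 4.13 × 0.3257 = 4.999 + 1.345 = 6.344 mg/L.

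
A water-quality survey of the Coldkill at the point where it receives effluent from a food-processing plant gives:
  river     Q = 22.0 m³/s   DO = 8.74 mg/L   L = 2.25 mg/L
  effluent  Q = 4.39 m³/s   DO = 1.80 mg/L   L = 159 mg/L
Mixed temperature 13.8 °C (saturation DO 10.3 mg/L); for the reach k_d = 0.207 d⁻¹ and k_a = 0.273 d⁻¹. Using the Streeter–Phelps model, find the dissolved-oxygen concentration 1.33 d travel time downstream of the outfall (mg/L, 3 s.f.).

DO ≈ 2.74 mg/L

Mixed DO = (22.0×8.74 + 4.39×1.80)/(22.0+4.39) = 200.2/26.39 = 7.586 mg/L.
Mixed L₀ = (22.0×2.25 + 4.39×159)/(26.39) = 747.5/26.39 = 28.33 mg/L.
Initial deficit D₀ = C_s − DO₀ = 10.3 − 7.586 = 2.714 mg/L.
D(1.33) = [0.207×28.33/(0.273−0.207)](e^(−0.207×1.33) − e^(−0.273×1.33)) + 2.714 e^(−0.273×1.33)
= 88.84 × (0.7593 − 0.6955) + 2.714 × 0.6955 = 7.557 mg/L.
DO = 10.3 − 7.557 = 2.743 mg/L.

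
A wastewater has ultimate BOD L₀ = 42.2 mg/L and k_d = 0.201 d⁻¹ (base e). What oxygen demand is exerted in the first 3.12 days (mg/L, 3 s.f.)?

y_t = L₀(1 − e^(−k_d t)) = 42.2 × (1 − e^(−0.201×3.12))
= 42.2 × (1 − 0.5341) = 42.2 × 0.4659 = 19.66 mg/L.

y ≈ 19.7 mg/L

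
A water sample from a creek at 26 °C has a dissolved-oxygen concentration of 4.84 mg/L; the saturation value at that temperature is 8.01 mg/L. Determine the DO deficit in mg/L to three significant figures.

D = C_s − C = 8.01 − 4.84 = 3.17 mg/L.

D ≈ 3.17 mg/L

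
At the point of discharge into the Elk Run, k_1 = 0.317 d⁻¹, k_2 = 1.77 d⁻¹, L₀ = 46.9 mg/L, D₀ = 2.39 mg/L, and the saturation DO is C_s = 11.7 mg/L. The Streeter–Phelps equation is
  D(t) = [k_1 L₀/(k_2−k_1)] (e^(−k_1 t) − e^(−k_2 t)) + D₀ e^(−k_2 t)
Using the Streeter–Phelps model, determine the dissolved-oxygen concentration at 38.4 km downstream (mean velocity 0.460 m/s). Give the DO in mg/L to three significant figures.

Travel time t = x/v = 38.4 km / (0.460 m/s) = 38400 m / 0.460 m/s = 83480 s = 0.9662 d.
k_1 L₀/(k_2−k_1) = 0.317×46.9/(1.77−0.317) = 14.87/1.453 = 10.23 mg/L.
e^(−k_1 t) = e^(−0.317×0.9662) = 0.7362; e^(−k_2 t) = e^(−1.77×0.9662) = 0.1808.
D = 10.23 × (0.7362 − 0.1808) + 2.39 × 0.1808 = 5.682 + 0.4322 = 6.115 mg/L.
DO = C_s − D = 11.7 − 6.115 = 5.585 mg/L.

DO ≈ 5.59 mg/L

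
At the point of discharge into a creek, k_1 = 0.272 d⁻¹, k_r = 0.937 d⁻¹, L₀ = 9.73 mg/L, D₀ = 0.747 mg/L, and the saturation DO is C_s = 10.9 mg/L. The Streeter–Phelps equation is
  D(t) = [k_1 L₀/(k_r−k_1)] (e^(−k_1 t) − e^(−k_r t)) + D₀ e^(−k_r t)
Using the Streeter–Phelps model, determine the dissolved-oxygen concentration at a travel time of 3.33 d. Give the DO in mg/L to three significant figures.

DO ≈ 9.43 mg/L

k_1 L₀/(k_r−k_1) = 0.272×9.73/(0.937−0.272) = 2.647/0.6650 = 3.980 mg/L.
e^(−k_1 t) = e^(−0.272×3.330) = 0.4042; e^(−k_r t) = e^(−0.937×3.330) = 0.04415.
D = 3.980 × (0.4042 − 0.04415) + 0.747 × 0.04415 = 1.433 + 0.03298 = 1.466 mg/L.
DO = C_s − D = 10.9 − 1.466 = 9.434 mg/L.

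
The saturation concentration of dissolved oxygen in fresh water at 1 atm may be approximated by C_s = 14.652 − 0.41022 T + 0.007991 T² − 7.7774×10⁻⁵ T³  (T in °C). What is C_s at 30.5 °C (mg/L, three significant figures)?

C_s = 14.652 − 0.41022×30.5 + 0.007991×30.5² − 7.7774×10⁻⁵×30.5³ = 7.367 mg/L.

C_s ≈ 7.37 mg/L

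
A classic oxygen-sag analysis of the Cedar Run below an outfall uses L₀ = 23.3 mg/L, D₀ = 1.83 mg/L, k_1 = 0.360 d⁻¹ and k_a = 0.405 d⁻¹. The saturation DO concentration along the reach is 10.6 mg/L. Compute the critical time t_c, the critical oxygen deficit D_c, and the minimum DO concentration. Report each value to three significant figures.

t_c ≈ 2.40 d; D_c ≈ 8.73 mg/L; min DO ≈ 1.87 mg/L

With k_a/k_1 = 1.125 and 1 − D₀(k_a−k_1)/(k_1 L₀) = 0.9902,
t_c = ln(1.125 × 0.9902) / (0.405 − 0.360) = ln(1.114) / 0.04500 = 0.1079/0.04500 = 2.398 d.
D_c = (k_1/k_a) L₀ e^(−k_1 t_c) = (0.360/0.405) × 23.3 × e^(−0.360×2.398) = 0.8889 × 23.3 × 0.4218 = 8.735 mg/L.
Minimum DO = C_s − D_c = 10.6 − 8.735 = 1.865 mg/L.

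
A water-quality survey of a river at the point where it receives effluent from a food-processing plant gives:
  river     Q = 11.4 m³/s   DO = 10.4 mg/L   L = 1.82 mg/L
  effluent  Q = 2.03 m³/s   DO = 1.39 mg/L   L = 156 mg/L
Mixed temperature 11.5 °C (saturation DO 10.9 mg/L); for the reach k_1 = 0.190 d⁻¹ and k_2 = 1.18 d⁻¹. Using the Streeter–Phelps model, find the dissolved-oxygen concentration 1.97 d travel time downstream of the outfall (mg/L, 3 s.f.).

DO ≈ 7.87 mg/L

Mixed DO = (11.4×10.4 + 2.03×1.39)/(11.4+2.03) = 121.4/13.43 = 9.038 mg/L.
Mixed L₀ = (11.4×1.82 + 2.03×156)/(13.43) = 337.4/13.43 = 25.12 mg/L.
Initial deficit D₀ = C_s − DO₀ = 10.9 − 9.038 = 1.862 mg/L.
D(1.97) = [0.190×25.12/(1.18−0.190)](e^(−0.190×1.97) − e^(−1.18×1.97)) + 1.862 e^(−1.18×1.97)
= 4.822 × (0.6878 − 0.09782) + 1.862 × 0.09782 = 3.027 mg/L.
DO = 10.9 − 3.027 = 7.873 mg/L.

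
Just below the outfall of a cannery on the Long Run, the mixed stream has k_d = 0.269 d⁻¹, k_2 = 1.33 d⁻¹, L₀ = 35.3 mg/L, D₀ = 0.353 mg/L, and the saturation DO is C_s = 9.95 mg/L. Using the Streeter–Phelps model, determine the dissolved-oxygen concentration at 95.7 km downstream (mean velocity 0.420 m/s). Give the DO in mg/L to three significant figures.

Travel time t = x/v = 95.7 km / (0.420 m/s) = 95700 m / 0.420 m/s = 227900 s = 2.637 d.
k_d L₀/(k_2−k_d) = 0.269×35.3/(1.33−0.269) = 9.496/1.061 = 8.950 mg/L.
e^(−k_d t) = e^(−0.269×2.637) = 0.4919; e^(−k_2 t) = e^(−1.33×2.637) = 0.02997.
D = 8.950 × (0.4919 − 0.02997) + 0.353 × 0.02997 = 4.134 + 0.01058 = 4.145 mg/L.
DO = C_s − D = 9.95 − 4.145 = 5.805 mg/L.

DO ≈ 5.80 mg/L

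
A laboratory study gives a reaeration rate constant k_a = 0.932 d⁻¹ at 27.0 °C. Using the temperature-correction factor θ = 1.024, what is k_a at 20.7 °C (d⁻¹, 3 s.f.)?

k_a(T₂) = k_a(T₁) · θ^(T₂−T₁) = 0.932 × 1.024^(20.7−27.0)
= 0.932 × 1.024^-6.30 = 0.932 × 0.8612 = 0.8026 d⁻¹.

k_a ≈ 0.803 d⁻¹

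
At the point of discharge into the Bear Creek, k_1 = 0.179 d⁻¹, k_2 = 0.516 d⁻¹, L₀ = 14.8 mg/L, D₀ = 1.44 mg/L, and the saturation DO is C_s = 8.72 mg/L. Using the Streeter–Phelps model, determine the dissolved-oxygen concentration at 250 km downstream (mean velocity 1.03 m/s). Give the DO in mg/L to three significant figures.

DO ≈ 5.47 mg/L

Travel time t = x/v = 250 km / (1.03 m/s) = 250000 m / 1.03 m/s = 242700 s = 2.809 d.
k_1 L₀/(k_2−k_1) = 0.179×14.8/(0.516−0.179) = 2.649/0.3370 = 7.861 mg/L.
e^(−k_1 t) = e^(−0.179×2.809) = 0.6048; e^(−k_2 t) = e^(−0.516×2.809) = 0.2347.
D = 7.861 × (0.6048 − 0.2347) + 1.44 × 0.2347 = 2.910 + 0.3379 = 3.248 mg/L.
DO = C_s − D = 8.72 − 3.248 = 5.472 mg/L.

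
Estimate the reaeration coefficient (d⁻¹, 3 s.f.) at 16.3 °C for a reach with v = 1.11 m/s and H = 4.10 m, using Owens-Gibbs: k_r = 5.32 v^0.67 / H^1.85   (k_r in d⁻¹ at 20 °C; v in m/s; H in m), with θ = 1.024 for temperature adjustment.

k_r ≈ 0.384 d⁻¹

k_r(20) = 5.32 × 1.11^0.67 / 4.10^1.85 = 5.32 × 1.072 / 13.60 = 0.4194 d⁻¹.
k_r(16.3) = 0.4194 × 1.024^(16.3−20) = 0.4194 × 0.9160 = 0.3842 d⁻¹.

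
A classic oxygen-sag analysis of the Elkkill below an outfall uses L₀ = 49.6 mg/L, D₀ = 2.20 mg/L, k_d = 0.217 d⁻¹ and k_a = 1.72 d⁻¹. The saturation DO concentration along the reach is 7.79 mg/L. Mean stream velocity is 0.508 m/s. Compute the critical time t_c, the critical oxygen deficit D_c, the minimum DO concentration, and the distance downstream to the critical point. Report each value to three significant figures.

At the critical point dD/dt = 0, so k_d L₀ e^(−k_d t) = k_a D. Substituting D(t) from the Streeter–Phelps equation and solving for t gives
t_c = ln[(k_a/k_d)(1 − D₀(k_a−k_d)/(k_d L₀))] / (k_a−k_d).
Here k_a−k_d = 1.503 d⁻¹ and 1 − D₀(k_a−k_d)/(k_d L₀) = 1 − 2.20×1.503/(0.217×49.6) = 0.6928, so
t_c = ln(7.926 × 0.6928) / 1.503 = 1.703 / 1.503 = 1.133 d.
L(t_c) = L₀ e^(−k_d t_c) = 49.6 × 0.7820 = 38.79 mg/L, and at the critical point k_a D_c = k_d L, so D_c = (0.217/1.72) × 38.79 = 4.894 mg/L.
Minimum DO = C_s − D_c = 7.79 − 4.894 = 2.896 mg/L.
x_c = v t_c = 0.508 m/s × 1.133 d × 86400 s/d = 49740 m ≈ 49.7 km.

t_c ≈ 1.13 d; D_c ≈ 4.89 mg/L; min DO ≈ 2.90 mg/L; x_c ≈ 49.7 km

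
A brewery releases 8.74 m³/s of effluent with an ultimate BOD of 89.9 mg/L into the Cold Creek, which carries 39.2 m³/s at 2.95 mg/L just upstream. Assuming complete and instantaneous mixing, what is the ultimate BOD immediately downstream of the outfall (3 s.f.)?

18.8 mg/L

Flow-weighted mixing: C = (Q_r C_r + Q_w C_w)/(Q_r + Q_w)
= (39.2×2.95 + 8.74×89.9)/(39.2 + 8.74) = 901.4/47.94 = 18.80 mg/L.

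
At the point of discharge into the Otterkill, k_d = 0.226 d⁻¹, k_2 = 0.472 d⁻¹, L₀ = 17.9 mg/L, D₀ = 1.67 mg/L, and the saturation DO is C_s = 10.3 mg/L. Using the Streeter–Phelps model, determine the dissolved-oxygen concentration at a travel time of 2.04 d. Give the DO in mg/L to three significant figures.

k_d L₀/(k_2−k_d) = 0.226×17.9/(0.472−0.226) = 4.045/0.2460 = 16.44 mg/L.
e^(−k_d t) = e^(−0.226×2.040) = 0.6306; e^(−k_2 t) = e^(−0.472×2.040) = 0.3818.
D = 16.44 × (0.6306 − 0.3818) + 1.67 × 0.3818 = 4.092 + 0.6376 = 4.730 mg/L.
DO = C_s − D = 10.3 − 4.730 = 5.570 mg/L.

DO ≈ 5.57 mg/L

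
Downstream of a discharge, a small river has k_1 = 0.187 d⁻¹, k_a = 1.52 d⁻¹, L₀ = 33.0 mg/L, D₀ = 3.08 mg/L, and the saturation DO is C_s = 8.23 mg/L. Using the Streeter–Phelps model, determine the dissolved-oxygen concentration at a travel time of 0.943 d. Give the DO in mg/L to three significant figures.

k_1 L₀/(k_a−k_1) = 0.187×33.0/(1.52−0.187) = 6.171/1.333 = 4.629 mg/L.
e^(−k_1 t) = e^(−0.187×0.9430) = 0.8383; e^(−k_a t) = e^(−1.52×0.9430) = 0.2385.
D = 4.629 × (0.8383 − 0.2385) + 3.08 × 0.2385 = 2.777 + 0.7346 = 3.511 mg/L.
DO = C_s − D = 8.23 − 3.511 = 4.719 mg/L.

DO ≈ 4.72 mg/L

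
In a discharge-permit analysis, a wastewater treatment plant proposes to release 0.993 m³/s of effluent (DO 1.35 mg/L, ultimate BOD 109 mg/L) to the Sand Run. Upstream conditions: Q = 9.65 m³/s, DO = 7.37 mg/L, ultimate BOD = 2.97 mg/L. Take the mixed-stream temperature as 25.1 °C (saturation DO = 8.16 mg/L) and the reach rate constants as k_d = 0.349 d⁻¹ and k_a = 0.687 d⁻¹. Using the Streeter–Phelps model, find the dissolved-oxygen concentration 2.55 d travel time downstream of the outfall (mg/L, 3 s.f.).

Mixed DO = (9.65×7.37 + 0.993×1.35)/(9.65+0.993) = 72.46/10.64 = 6.808 mg/L.
Mixed L₀ = (9.65×2.97 + 0.993×109)/(10.64) = 136.9/10.64 = 12.86 mg/L.
Initial deficit D₀ = C_s − DO₀ = 8.16 − 6.808 = 1.352 mg/L.
D(2.55) = [0.349×12.86/(0.687−0.349)](e^(−0.349×2.55) − e^(−0.687×2.55)) + 1.352 e^(−0.687×2.55)
= 13.28 × (0.4107 − 0.1735) + 1.352 × 0.1735 = 3.385 mg/L.
DO = 8.16 − 3.385 = 4.775 mg/L.

DO ≈ 4.77 mg/L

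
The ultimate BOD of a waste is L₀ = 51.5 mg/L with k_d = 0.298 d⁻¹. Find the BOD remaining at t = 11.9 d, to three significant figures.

L ≈ 1.48 mg/L

L_t = L₀ e^(−k_d t) = 51.5 × e^(−0.298×11.9) = 51.5 × 0.02883 = 1.485 mg/L.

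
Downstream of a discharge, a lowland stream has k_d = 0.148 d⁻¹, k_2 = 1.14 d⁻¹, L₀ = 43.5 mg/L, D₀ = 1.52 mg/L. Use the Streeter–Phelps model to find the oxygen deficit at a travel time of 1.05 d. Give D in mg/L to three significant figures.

k_d L₀/(k_2−k_d) = 0.148×43.5/(1.14−0.148) = 6.438/0.9920 = 6.490 mg/L.
e^(−k_d t) = e^(−0.148×1.050) = 0.8561; e^(−k_2 t) = e^(−1.14×1.050) = 0.3021.
D = 6.490 × (0.8561 − 0.3021) + 1.52 × 0.3021 = 3.595 + 0.4592 = 4.054 mg/L.

D ≈ 4.05 mg/L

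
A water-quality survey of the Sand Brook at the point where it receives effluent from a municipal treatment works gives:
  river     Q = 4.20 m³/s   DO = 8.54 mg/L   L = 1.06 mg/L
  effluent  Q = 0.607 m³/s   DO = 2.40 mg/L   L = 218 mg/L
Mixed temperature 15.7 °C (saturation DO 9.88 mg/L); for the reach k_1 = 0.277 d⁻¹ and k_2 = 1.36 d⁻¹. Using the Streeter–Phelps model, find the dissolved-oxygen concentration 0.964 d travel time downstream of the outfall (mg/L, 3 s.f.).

Mixed DO = (4.20×8.54 + 0.607×2.40)/(4.20+0.607) = 37.32/4.807 = 7.765 mg/L.
Mixed L₀ = (4.20×1.06 + 0.607×218)/(4.807) = 136.8/4.807 = 28.45 mg/L.
Initial deficit D₀ = C_s − DO₀ = 9.88 − 7.765 = 2.115 mg/L.
D(0.964) = [0.277×28.45/(1.36−0.277)](e^(−0.277×0.964) − e^(−1.36×0.964)) + 2.115 e^(−1.36×0.964)
= 7.278 × (0.7657 − 0.2695) + 2.115 × 0.2695 = 4.181 mg/L.
DO = 9.88 − 4.181 = 5.699 mg/L.

DO ≈ 5.70 mg/L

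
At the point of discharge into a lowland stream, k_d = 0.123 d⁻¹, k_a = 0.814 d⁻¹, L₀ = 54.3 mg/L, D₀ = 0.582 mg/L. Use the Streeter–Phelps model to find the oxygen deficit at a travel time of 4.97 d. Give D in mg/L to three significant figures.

k_d L₀/(k_a−k_d) = 0.123×54.3/(0.814−0.123) = 6.679/0.6910 = 9.666 mg/L.
e^(−k_d t) = e^(−0.123×4.970) = 0.5426; e^(−k_a t) = e^(−0.814×4.970) = 0.01750.
D = 9.666 × (0.5426 − 0.01750) + 0.582 × 0.01750 = 5.076 + 0.01018 = 5.086 mg/L.

D ≈ 5.09 mg/L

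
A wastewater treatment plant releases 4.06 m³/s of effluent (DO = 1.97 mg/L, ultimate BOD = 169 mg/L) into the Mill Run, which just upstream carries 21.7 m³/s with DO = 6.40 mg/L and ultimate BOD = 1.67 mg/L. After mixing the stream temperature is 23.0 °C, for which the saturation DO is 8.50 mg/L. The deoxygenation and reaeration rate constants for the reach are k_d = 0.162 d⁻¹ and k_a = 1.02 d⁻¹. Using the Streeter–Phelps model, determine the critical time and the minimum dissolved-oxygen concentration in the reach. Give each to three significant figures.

Mixed DO = (21.7×6.40 + 4.06×1.97)/(21.7+4.06) = 146.9/25.76 = 5.702 mg/L.
Mixed L₀ = (21.7×1.67 + 4.06×169)/(25.76) = 722.4/25.76 = 28.04 mg/L.
Initial deficit D₀ = C_s − DO₀ = 8.50 − 5.702 = 2.798 mg/L.
t_c = (1/0.8580) ln[(1.02/0.162)(1 − 2.798×0.8580/(0.162×28.04))] = 1.166 × ln(2.969) = 1.268 d.
D_c = (0.162/1.02) × 28.04 × e^(−0.162×1.268) = 0.1588 × 28.04 × 0.8143 = 3.627 mg/L.
Minimum DO = 8.50 − 3.627 = 4.873 mg/L.

t_c ≈ 1.27 d; minimum DO ≈ 4.87 mg/L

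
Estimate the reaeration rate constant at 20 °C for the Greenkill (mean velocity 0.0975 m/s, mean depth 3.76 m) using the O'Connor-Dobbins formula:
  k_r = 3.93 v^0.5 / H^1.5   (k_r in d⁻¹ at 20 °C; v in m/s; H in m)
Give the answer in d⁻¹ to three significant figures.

k_r ≈ 0.168 d⁻¹

k_r = 3.93 × 0.0975^0.5 / 3.76^1.5 = 3.93 × 0.3122 / 7.291 = 0.1683 d⁻¹.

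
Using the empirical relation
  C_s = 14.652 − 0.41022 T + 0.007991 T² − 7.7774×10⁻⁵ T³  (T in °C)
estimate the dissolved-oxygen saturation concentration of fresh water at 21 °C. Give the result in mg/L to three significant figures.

C_s = 14.652 − 0.41022×21 + 0.007991×21² − 7.7774×10⁻⁵×21³ = 8.841 mg/L.

C_s ≈ 8.84 mg/L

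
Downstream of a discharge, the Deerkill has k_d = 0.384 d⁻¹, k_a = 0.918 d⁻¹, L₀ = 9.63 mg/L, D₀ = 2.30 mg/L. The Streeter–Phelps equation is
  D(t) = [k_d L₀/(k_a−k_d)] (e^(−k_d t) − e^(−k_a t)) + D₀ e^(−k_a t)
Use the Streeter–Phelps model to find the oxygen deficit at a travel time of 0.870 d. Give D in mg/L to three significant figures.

k_d L₀/(k_a−k_d) = 0.384×9.63/(0.918−0.384) = 3.698/0.5340 = 6.925 mg/L.
e^(−k_d t) = e^(−0.384×0.8700) = 0.7160; e^(−k_a t) = e^(−0.918×0.8700) = 0.4499.
D = 6.925 × (0.7160 − 0.4499) + 2.30 × 0.4499 = 1.842 + 1.035 = 2.877 mg/L.

D ≈ 2.88 mg/L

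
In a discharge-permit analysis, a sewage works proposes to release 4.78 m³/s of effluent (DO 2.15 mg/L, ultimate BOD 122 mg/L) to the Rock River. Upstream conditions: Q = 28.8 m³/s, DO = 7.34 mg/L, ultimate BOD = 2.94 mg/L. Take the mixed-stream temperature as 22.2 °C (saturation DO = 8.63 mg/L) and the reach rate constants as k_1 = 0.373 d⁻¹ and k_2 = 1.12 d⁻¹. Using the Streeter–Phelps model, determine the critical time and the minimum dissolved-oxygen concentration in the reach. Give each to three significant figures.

Mixed DO = (28.8×7.34 + 4.78×2.15)/(28.8+4.78) = 221.7/33.58 = 6.601 mg/L.
Mixed L₀ = (28.8×2.94 + 4.78×122)/(33.58) = 667.8/33.58 = 19.89 mg/L.
Initial deficit D₀ = C_s − DO₀ = 8.63 − 6.601 = 2.029 mg/L.
t_c = (1/0.7470) ln[(1.12/0.373)(1 − 2.029×0.7470/(0.373×19.89))] = 1.339 × ln(2.389) = 1.166 d.
D_c = (0.373/1.12) × 19.89 × e^(−0.373×1.166) = 0.3330 × 19.89 × 0.6473 = 4.287 mg/L.
Minimum DO = 8.63 − 4.287 = 4.343 mg/L.

t_c ≈ 1.17 d; minimum DO ≈ 4.34 mg/L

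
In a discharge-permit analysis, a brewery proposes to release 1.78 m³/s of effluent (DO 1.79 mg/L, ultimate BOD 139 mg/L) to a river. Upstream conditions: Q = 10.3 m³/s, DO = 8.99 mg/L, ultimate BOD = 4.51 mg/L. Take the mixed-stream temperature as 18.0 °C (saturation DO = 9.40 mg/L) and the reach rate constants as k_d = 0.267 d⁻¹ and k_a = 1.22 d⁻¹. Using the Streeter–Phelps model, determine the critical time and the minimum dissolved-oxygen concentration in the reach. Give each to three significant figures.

Mixed DO = (10.3×8.99 + 1.78×1.79)/(10.3+1.78) = 95.78/12.08 = 7.929 mg/L.
Mixed L₀ = (10.3×4.51 + 1.78×139)/(12.08) = 293.9/12.08 = 24.33 mg/L.
Initial deficit D₀ = C_s − DO₀ = 9.40 − 7.929 = 1.471 mg/L.
t_c = (1/0.9530) ln[(1.22/0.267)(1 − 1.471×0.9530/(0.267×24.33))] = 1.049 × ln(3.583) = 1.339 d.
D_c = (0.267/1.22) × 24.33 × e^(−0.267×1.339) = 0.2189 × 24.33 × 0.6994 = 3.724 mg/L.
Minimum DO = 9.40 − 3.724 = 5.676 mg/L.

t_c ≈ 1.34 d; minimum DO ≈ 5.68 mg/L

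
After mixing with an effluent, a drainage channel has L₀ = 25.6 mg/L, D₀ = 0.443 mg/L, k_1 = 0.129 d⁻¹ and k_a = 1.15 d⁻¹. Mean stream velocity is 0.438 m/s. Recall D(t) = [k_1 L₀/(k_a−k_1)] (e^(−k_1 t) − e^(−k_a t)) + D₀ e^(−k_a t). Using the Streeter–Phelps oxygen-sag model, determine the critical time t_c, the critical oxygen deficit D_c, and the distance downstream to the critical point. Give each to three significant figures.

t_c ≈ 2.00 d; D_c ≈ 2.22 mg/L; x_c ≈ 75.6 km

t_c = [1/(k_a−k_1)] ln[(k_a/k_1)(1 − D₀(k_a−k_1)/(k_1 L₀))]
= [1/(1.15−0.129)] ln[(1.15/0.129)(1 − 0.443×1.021/(0.129×25.6))]
= (1/1.021) ln[8.915 × 0.8630] = 0.9794 × ln(7.694) = 0.9794 × 2.040 = 1.998 d.
L(t_c) = L₀ e^(−k_1 t_c) = 25.6 × 0.7728 = 19.78 mg/L, and at the critical point k_a D_c = k_1 L, so D_c = (0.129/1.15) × 19.78 = 2.219 mg/L.
x_c = v t_c = 0.438 m/s × 1.998 d × 86400 s/d = 75630 m ≈ 75.6 km.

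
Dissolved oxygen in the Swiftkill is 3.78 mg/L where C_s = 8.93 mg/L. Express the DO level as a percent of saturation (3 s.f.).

% saturation = C/C_s × 100 = 3.78/8.93 × 100 = 42.3 %.

42.3 % saturation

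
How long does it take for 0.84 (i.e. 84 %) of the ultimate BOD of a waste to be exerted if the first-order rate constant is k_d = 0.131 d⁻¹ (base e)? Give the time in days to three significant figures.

y/L₀ = 1 − e^(−k_d t) = 0.84 ⇒ e^(−k_d t) = 0.160
t = −ln(0.160) / 0.131 = 1.833 / 0.131 = 13.99 d.

t ≈ 14.0 d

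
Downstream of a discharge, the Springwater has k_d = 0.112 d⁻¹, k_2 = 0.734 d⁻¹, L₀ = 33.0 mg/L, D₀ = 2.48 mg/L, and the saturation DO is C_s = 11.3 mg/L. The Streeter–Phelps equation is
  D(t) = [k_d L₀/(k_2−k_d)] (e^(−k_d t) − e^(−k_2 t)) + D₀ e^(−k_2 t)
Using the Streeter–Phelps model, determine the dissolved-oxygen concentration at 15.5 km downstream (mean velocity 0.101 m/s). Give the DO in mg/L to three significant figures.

Travel time t = x/v = 15.5 km / (0.101 m/s) = 15500 m / 0.101 m/s = 153500 s = 1.776 d.
k_d L₀/(k_2−k_d) = 0.112×33.0/(0.734−0.112) = 3.696/0.6220 = 5.942 mg/L.
e^(−k_d t) = e^(−0.112×1.776) = 0.8196; e^(−k_2 t) = e^(−0.734×1.776) = 0.2715.
D = 5.942 × (0.8196 − 0.2715) + 2.48 × 0.2715 = 3.257 + 0.6734 = 3.930 mg/L.
DO = C_s − D = 11.3 − 3.930 = 7.370 mg/L.

DO ≈ 7.37 mg/L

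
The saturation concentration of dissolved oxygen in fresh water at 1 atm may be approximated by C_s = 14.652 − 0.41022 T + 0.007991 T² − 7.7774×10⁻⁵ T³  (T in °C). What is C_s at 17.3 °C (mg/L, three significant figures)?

C_s ≈ 9.54 mg/L

C_s = 14.652 − 0.41022×17.3 + 0.007991×17.3² − 7.7774×10⁻⁵×17.3³ = 9.544 mg/L.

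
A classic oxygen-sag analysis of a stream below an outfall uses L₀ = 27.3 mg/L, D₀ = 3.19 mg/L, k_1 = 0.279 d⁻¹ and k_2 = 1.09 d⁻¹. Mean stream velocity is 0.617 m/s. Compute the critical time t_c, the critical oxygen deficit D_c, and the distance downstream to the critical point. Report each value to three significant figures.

With k_2/k_1 = 3.907 and 1 − D₀(k_2−k_1)/(k_1 L₀) = 0.6603,
t_c = ln(3.907 × 0.6603) / (1.09 − 0.279) = ln(2.580) / 0.8110 = 0.9477/0.8110 = 1.169 d.
D_c = (k_1/k_2) L₀ e^(−k_1 t_c) = (0.279/1.09) × 27.3 × e^(−0.279×1.169) = 0.2560 × 27.3 × 0.7218 = 5.044 mg/L.
x_c = v t_c = 0.617 m/s × 1.169 d × 86400 s/d = 62300 m ≈ 62.3 km.

t_c ≈ 1.17 d; D_c ≈ 5.04 mg/L; x_c ≈ 62.3 km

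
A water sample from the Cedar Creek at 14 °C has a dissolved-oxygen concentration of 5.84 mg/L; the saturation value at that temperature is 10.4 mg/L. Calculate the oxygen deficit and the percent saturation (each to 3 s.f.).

D = C_s − C = 10.4 − 5.84 = 4.56 mg/L.
% saturation = 5.84/10.4 × 100 = 56.2 %.

D ≈ 4.56 mg/L; 56.2 % saturation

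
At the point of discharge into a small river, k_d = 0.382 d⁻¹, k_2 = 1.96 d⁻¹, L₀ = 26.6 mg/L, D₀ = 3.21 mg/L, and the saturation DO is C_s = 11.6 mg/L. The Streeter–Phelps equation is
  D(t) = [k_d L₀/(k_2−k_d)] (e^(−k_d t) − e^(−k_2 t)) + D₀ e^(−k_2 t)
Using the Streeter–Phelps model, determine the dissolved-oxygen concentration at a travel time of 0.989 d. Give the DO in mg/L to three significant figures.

k_d L₀/(k_2−k_d) = 0.382×26.6/(1.96−0.382) = 10.16/1.578 = 6.439 mg/L.
e^(−k_d t) = e^(−0.382×0.9890) = 0.6854; e^(−k_2 t) = e^(−1.96×0.9890) = 0.1439.
D = 6.439 × (0.6854 − 0.1439) + 3.21 × 0.1439 = 3.486 + 0.4620 = 3.949 mg/L.
DO = C_s − D = 11.6 − 3.949 = 7.651 mg/L.

DO ≈ 7.65 mg/L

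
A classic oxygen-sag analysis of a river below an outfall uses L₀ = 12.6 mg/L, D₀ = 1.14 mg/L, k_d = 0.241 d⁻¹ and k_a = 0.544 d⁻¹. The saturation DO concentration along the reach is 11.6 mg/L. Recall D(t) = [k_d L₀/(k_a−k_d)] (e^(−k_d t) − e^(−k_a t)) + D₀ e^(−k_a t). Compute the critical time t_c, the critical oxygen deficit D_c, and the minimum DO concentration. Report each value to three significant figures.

t_c ≈ 2.29 d; D_c ≈ 3.22 mg/L; min DO ≈ 8.38 mg/L

With k_a/k_d = 2.257 and 1 − D₀(k_a−k_d)/(k_d L₀) = 0.8862,
t_c = ln(2.257 × 0.8862) / (0.544 − 0.241) = ln(2.000) / 0.3030 = 0.6934/0.3030 = 2.288 d.
L(t_c) = L₀ e^(−k_d t_c) = 12.6 × 0.5761 = 7.259 mg/L, and at the critical point k_a D_c = k_d L, so D_c = (0.241/0.544) × 7.259 = 3.216 mg/L.
Minimum DO = C_s − D_c = 11.6 − 3.216 = 8.384 mg/L.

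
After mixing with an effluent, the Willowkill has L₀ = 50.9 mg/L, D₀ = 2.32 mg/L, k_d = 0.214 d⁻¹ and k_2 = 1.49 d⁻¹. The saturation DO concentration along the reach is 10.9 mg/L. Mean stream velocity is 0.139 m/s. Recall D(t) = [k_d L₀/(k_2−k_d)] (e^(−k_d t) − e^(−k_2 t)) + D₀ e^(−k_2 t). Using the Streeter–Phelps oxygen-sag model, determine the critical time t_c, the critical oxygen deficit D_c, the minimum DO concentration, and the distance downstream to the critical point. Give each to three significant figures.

t_c ≈ 1.27 d; D_c ≈ 5.57 mg/L; min DO ≈ 5.33 mg/L; x_c ≈ 15.3 km

At the critical point dD/dt = 0, so k_d L₀ e^(−k_d t) = k_2 D. Substituting D(t) from the Streeter–Phelps equation and solving for t gives
t_c = ln[(k_2/k_d)(1 − D₀(k_2−k_d)/(k_d L₀))] / (k_2−k_d).
Here k_2−k_d = 1.276 d⁻¹ and 1 − D₀(k_2−k_d)/(k_d L₀) = 1 − 2.32×1.276/(0.214×50.9) = 0.7282, so
t_c = ln(6.963 × 0.7282) / 1.276 = 1.623 / 1.276 = 1.272 d.
D_c = (k_d/k_2) L₀ e^(−k_d t_c) = (0.214/1.49) × 50.9 × e^(−0.214×1.272) = 0.1436 × 50.9 × 0.7617 = 5.568 mg/L.
Minimum DO = C_s − D_c = 10.9 − 5.568 = 5.332 mg/L.
x_c = v t_c = 0.139 m/s × 1.272 d × 86400 s/d = 15280 m ≈ 15.3 km.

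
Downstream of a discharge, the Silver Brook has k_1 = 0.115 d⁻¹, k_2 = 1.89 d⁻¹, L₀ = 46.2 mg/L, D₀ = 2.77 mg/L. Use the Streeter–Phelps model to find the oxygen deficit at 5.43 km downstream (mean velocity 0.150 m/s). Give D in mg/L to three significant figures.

Travel time t = x/v = 5.43 km / (0.150 m/s) = 5430 m / 0.150 m/s = 36200 s = 0.4190 d.
k_1 L₀/(k_2−k_1) = 0.115×46.2/(1.89−0.115) = 5.313/1.775 = 2.993 mg/L.
e^(−k_1 t) = e^(−0.115×0.4190) = 0.9530; e^(−k_2 t) = e^(−1.89×0.4190) = 0.4530.
D = 2.993 × (0.9530 − 0.4530) + 2.77 × 0.4530 = 1.497 + 1.255 = 2.751 mg/L.

D ≈ 2.75 mg/L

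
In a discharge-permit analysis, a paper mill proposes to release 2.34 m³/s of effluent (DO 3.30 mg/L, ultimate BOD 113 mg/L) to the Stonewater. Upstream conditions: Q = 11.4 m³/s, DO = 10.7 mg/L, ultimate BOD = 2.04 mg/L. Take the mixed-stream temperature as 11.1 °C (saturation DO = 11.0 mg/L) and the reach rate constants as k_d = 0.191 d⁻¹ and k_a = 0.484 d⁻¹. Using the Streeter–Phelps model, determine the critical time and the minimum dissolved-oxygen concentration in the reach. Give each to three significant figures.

t_c ≈ 2.76 d; minimum DO ≈ 6.12 mg/L

Mixed DO = (11.4×10.7 + 2.34×3.30)/(11.4+2.34) = 129.7/13.74 = 9.440 mg/L.
Mixed L₀ = (11.4×2.04 + 2.34×113)/(13.74) = 287.7/13.74 = 20.94 mg/L.
Initial deficit D₀ = C_s − DO₀ = 11.0 − 9.440 = 1.560 mg/L.
t_c = (1/0.2930) ln[(0.484/0.191)(1 − 1.560×0.2930/(0.191×20.94))] = 3.413 × ln(2.244) = 2.759 d.
D_c = (0.191/0.484) × 20.94 × e^(−0.191×2.759) = 0.3946 × 20.94 × 0.5904 = 4.878 mg/L.
Minimum DO = 11.0 − 4.878 = 6.122 mg/L.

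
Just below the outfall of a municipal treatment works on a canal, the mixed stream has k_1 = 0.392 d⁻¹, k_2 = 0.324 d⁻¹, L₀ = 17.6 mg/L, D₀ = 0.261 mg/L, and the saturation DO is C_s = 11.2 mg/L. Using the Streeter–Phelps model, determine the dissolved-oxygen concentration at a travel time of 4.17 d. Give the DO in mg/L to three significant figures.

DO ≈ 4.65 mg/L

k_1 L₀/(k_2−k_1) = 0.392×17.6/(0.324−0.392) = 6.899/-0.06800 = -101.5 mg/L.
e^(−k_1 t) = e^(−0.392×4.170) = 0.1950; e^(−k_2 t) = e^(−0.324×4.170) = 0.2590.
D = -101.5 × (0.1950 − 0.2590) + 0.261 × 0.2590 = 6.487 + 0.06759 = 6.555 mg/L.
DO = C_s − D = 11.2 − 6.555 = 4.645 mg/L.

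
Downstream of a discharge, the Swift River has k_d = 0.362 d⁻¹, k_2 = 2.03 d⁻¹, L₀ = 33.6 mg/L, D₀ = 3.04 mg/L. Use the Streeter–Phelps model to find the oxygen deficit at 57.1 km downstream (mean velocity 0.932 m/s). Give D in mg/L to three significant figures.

D ≈ 4.63 mg/L

Travel time t = x/v = 57.1 km / (0.932 m/s) = 57100 m / 0.932 m/s = 61270 s = 0.7091 d.
k_d L₀/(k_2−k_d) = 0.362×33.6/(2.03−0.362) = 12.16/1.668 = 7.292 mg/L.
e^(−k_d t) = e^(−0.362×0.7091) = 0.7736; e^(−k_2 t) = e^(−2.03×0.7091) = 0.2371.
D = 7.292 × (0.7736 − 0.2371) + 3.04 × 0.2371 = 3.913 + 0.7206 = 4.633 mg/L.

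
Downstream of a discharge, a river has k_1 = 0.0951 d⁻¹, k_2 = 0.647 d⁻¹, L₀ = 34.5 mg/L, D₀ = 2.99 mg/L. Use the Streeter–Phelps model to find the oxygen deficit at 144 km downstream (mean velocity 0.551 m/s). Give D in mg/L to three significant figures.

Travel time t = x/v = 144 km / (0.551 m/s) = 144000 m / 0.551 m/s = 261300 s = 3.025 d.
k_1 L₀/(k_2−k_1) = 0.0951×34.5/(0.647−0.0951) = 3.281/0.5519 = 5.945 mg/L.
e^(−k_1 t) = e^(−0.0951×3.025) = 0.7500; e^(−k_2 t) = e^(−0.647×3.025) = 0.1413.
D = 5.945 × (0.7500 − 0.1413) + 2.99 × 0.1413 = 3.619 + 0.4224 = 4.041 mg/L.

D ≈ 4.04 mg/L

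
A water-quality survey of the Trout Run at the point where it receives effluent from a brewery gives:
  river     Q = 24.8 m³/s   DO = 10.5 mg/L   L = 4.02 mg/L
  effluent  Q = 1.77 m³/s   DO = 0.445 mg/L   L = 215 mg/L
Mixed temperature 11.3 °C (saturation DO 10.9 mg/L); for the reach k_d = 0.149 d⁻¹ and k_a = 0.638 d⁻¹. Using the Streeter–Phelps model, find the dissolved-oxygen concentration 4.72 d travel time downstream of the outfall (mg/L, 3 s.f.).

Mixed DO = (24.8×10.5 + 1.77×0.445)/(24.8+1.77) = 261.2/26.57 = 9.830 mg/L.
Mixed L₀ = (24.8×4.02 + 1.77×215)/(26.57) = 480.2/26.57 = 18.07 mg/L.
Initial deficit D₀ = C_s − DO₀ = 10.9 − 9.830 = 1.070 mg/L.
D(4.72) = [0.149×18.07/(0.638−0.149)](e^(−0.149×4.72) − e^(−0.638×4.72)) + 1.070 e^(−0.638×4.72)
= 5.507 × (0.4950 − 0.04922) + 1.070 × 0.04922 = 2.508 mg/L.
DO = 10.9 − 2.508 = 8.392 mg/L.

DO ≈ 8.39 mg/L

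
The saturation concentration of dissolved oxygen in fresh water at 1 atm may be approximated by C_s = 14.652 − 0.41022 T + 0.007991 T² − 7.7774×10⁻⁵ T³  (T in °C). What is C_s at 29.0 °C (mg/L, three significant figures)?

C_s ≈ 7.58 mg/L

C_s = 14.652 − 0.41022×29.0 + 0.007991×29.0² − 7.7774×10⁻⁵×29.0³ = 7.579 mg/L.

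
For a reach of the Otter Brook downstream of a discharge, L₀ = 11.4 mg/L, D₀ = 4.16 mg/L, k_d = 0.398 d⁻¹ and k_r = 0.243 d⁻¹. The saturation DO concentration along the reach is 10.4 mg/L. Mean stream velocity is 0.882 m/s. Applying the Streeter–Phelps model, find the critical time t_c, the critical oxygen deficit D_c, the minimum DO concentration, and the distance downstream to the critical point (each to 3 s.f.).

t_c ≈ 2.33 d; D_c ≈ 7.40 mg/L; min DO ≈ 3.00 mg/L; x_c ≈ 177 km

t_c = [1/(k_r−k_d)] ln[(k_r/k_d)(1 − D₀(k_r−k_d)/(k_d L₀))]
= [1/(0.243−0.398)] ln[(0.243/0.398)(1 − 4.16×-0.1550/(0.398×11.4))]
= (1/-0.1550) ln[0.6106 × 1.142] = -6.452 × ln(0.6973) = -6.452 × -0.3605 = 2.326 d.
L(t_c) = L₀ e^(−k_d t_c) = 11.4 × 0.3963 = 4.517 mg/L, and at the critical point k_r D_c = k_d L, so D_c = (0.398/0.243) × 4.517 = 7.399 mg/L.
Minimum DO = C_s − D_c = 10.4 − 7.399 = 3.001 mg/L.
x_c = v t_c = 0.882 m/s × 2.326 d × 86400 s/d = 177200 m ≈ 177 km.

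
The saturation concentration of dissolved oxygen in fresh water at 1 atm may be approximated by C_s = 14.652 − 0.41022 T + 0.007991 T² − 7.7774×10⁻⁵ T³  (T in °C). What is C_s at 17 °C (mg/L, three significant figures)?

C_s = 14.652 − 0.41022×17 + 0.007991×17² − 7.7774×10⁻⁵×17³ = 9.606 mg/L.

C_s ≈ 9.61 mg/L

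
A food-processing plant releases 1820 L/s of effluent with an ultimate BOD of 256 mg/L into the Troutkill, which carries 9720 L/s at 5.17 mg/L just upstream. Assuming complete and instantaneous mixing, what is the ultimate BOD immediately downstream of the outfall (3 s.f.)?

Flow-weighted mixing: C = (Q_r C_r + Q_w C_w)/(Q_r + Q_w)
= (9720×5.17 + 1820×256)/(9720 + 1820) = 516200/11540 = 44.73 mg/L.

44.7 mg/L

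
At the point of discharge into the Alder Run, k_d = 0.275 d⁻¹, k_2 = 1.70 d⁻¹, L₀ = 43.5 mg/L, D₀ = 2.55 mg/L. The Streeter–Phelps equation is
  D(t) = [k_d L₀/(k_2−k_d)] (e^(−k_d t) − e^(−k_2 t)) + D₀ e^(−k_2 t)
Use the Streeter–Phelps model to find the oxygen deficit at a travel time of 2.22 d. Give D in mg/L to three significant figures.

D ≈ 4.42 mg/L

k_d L₀/(k_2−k_d) = 0.275×43.5/(1.70−0.275) = 11.96/1.425 = 8.395 mg/L.
e^(−k_d t) = e^(−0.275×2.220) = 0.5431; e^(−k_2 t) = e^(−1.70×2.220) = 0.02296.
D = 8.395 × (0.5431 − 0.02296) + 2.55 × 0.02296 = 4.366 + 0.05855 = 4.425 mg/L.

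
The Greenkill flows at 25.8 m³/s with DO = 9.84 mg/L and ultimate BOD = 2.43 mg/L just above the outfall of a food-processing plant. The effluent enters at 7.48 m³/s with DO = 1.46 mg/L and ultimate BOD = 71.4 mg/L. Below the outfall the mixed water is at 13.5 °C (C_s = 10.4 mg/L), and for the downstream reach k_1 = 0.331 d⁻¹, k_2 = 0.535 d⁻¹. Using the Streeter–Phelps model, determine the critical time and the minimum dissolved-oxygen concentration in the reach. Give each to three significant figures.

t_c ≈ 1.92 d; minimum DO ≈ 4.53 mg/L

Mixed DO = (25.8×9.84 + 7.48×1.46)/(25.8+7.48) = 264.8/33.28 = 7.957 mg/L.
Mixed L₀ = (25.8×2.43 + 7.48×71.4)/(33.28) = 596.8/33.28 = 17.93 mg/L.
Initial deficit D₀ = C_s − DO₀ = 10.4 − 7.957 = 2.443 mg/L.
t_c = (1/0.2040) ln[(0.535/0.331)(1 − 2.443×0.2040/(0.331×17.93))] = 4.902 × ln(1.481) = 1.924 d.
D_c = (0.331/0.535) × 17.93 × e^(−0.331×1.924) = 0.6187 × 17.93 × 0.5290 = 5.869 mg/L.
Minimum DO = 10.4 − 5.869 = 4.531 mg/L.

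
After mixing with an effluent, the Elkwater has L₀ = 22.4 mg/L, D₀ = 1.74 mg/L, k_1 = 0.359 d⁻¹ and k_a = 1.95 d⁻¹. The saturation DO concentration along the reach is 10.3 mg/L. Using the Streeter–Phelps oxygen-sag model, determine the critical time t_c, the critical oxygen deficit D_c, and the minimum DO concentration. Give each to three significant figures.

t_c = [1/(k_a−k_1)] ln[(k_a/k_1)(1 − D₀(k_a−k_1)/(k_1 L₀))]
= [1/(1.95−0.359)] ln[(1.95/0.359)(1 − 1.74×1.591/(0.359×22.4))]
= (1/1.591) ln[5.432 × 0.6557] = 0.6285 × ln(3.562) = 0.6285 × 1.270 = 0.7984 d.
D_c = (k_1/k_a) L₀ e^(−k_1 t_c) = (0.359/1.95) × 22.4 × e^(−0.359×0.7984) = 0.1841 × 22.4 × 0.7508 = 3.096 mg/L.
Minimum DO = C_s − D_c = 10.3 − 3.096 = 7.204 mg/L.

t_c ≈ 0.798 d; D_c ≈ 3.10 mg/L; min DO ≈ 7.20 mg/L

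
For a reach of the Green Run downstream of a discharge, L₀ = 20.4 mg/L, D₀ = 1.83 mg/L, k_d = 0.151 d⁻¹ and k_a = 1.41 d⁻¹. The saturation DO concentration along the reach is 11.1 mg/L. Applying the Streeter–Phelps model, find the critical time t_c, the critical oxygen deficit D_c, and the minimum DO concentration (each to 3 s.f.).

t_c ≈ 0.680 d; D_c ≈ 1.97 mg/L; min DO ≈ 9.13 mg/L

At the critical point dD/dt = 0, so k_d L₀ e^(−k_d t) = k_a D. Substituting D(t) from the Streeter–Phelps equation and solving for t gives
t_c = ln[(k_a/k_d)(1 − D₀(k_a−k_d)/(k_d L₀))] / (k_a−k_d).
Here k_a−k_d = 1.259 d⁻¹ and 1 − D₀(k_a−k_d)/(k_d L₀) = 1 − 1.83×1.259/(0.151×20.4) = 0.2521, so
t_c = ln(9.338 × 0.2521) / 1.259 = 0.8560 / 1.259 = 0.6799 d.
D_c = (k_d/k_a) L₀ e^(−k_d t_c) = (0.151/1.41) × 20.4 × e^(−0.151×0.6799) = 0.1071 × 20.4 × 0.9024 = 1.972 mg/L.
Minimum DO = C_s − D_c = 11.1 − 1.972 = 9.128 mg/L.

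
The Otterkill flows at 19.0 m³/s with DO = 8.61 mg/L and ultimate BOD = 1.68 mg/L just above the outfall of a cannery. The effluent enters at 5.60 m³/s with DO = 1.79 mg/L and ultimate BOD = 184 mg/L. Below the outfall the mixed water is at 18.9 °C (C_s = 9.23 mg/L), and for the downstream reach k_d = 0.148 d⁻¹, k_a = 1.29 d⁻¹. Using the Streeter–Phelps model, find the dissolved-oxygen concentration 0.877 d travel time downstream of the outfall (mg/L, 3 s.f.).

DO ≈ 5.42 mg/L

Mixed DO = (19.0×8.61 + 5.60×1.79)/(19.0+5.60) = 173.6/24.60 = 7.057 mg/L.
Mixed L₀ = (19.0×1.68 + 5.60×184)/(24.60) = 1062/24.60 = 43.18 mg/L.
Initial deficit D₀ = C_s − DO₀ = 9.23 − 7.057 = 2.173 mg/L.
D(0.877) = [0.148×43.18/(1.29−0.148)](e^(−0.148×0.877) − e^(−1.29×0.877)) + 2.173 e^(−1.29×0.877)
= 5.596 × (0.8783 − 0.3226) + 2.173 × 0.3226 = 3.811 mg/L.
DO = 9.23 − 3.811 = 5.419 mg/L.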